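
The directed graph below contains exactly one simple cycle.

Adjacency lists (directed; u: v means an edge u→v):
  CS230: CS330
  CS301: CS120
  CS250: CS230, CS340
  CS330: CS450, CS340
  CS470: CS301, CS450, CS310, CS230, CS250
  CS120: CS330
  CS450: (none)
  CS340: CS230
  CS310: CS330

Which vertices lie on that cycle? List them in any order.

DFS with gray/black marking from CS230:
CS230 gray
  CS330 gray
    CS450 gray
    CS450 black
    CS340 gray
      CS340→CS230: CS230 is gray → back edge
Back edge closes the cycle CS230 → CS330 → CS340 → CS230; its vertices are {CS230, CS330, CS340}.

CS230, CS330, CS340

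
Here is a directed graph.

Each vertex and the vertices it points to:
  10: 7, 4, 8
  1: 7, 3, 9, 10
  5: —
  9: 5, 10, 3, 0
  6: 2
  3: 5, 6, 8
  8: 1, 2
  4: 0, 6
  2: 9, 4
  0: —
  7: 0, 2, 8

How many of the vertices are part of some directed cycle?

A vertex is on a directed cycle iff it belongs to a strongly connected component of size ≥ 2 (or has a self-loop).
The vertices on cycles are {1, 2, 3, 4, 6, 7, 8, 9, 10} — 9 in total.

9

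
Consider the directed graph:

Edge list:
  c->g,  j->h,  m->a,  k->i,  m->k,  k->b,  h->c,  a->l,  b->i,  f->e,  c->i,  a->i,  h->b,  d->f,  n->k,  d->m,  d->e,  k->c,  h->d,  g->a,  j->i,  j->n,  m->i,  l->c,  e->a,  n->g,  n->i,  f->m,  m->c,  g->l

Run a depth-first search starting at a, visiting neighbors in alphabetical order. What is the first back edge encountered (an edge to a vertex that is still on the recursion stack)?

g→a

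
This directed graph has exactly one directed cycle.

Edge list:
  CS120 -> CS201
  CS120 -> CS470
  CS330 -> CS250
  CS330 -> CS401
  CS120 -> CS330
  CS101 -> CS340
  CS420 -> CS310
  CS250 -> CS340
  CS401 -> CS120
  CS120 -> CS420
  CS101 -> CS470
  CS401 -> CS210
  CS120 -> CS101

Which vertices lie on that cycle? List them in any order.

DFS with gray/black marking from CS120:
CS120 gray
  CS330 gray
    CS250 gray
      CS340 gray
      CS340 black
    CS250 black
    CS401 gray
      CS401→CS120: CS120 is gray → back edge
Back edge closes the cycle CS120 → CS330 → CS401 → CS120; its vertices are {CS120, CS330, CS401}.

CS120, CS330, CS401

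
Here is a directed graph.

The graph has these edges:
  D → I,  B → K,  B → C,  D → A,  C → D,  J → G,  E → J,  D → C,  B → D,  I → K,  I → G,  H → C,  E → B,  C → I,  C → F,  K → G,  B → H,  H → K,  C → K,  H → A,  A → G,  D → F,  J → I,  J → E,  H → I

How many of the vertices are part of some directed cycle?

A vertex is on a directed cycle iff it belongs to a strongly connected component of size ≥ 2 (or has a self-loop).
The vertices on cycles are {C, D, E, J} — 4 in total.

4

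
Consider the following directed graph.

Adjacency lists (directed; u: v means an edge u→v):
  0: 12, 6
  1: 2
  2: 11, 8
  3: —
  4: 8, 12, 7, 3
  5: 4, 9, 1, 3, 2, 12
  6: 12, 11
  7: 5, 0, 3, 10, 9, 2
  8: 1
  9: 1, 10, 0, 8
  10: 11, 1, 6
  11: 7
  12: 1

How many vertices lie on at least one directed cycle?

12

A vertex is on a directed cycle iff it belongs to a strongly connected component of size ≥ 2 (or has a self-loop).
The vertices on cycles are {0, 1, 2, 4, 5, 6, 7, 8, 9, 10, 11, 12} — 12 in total.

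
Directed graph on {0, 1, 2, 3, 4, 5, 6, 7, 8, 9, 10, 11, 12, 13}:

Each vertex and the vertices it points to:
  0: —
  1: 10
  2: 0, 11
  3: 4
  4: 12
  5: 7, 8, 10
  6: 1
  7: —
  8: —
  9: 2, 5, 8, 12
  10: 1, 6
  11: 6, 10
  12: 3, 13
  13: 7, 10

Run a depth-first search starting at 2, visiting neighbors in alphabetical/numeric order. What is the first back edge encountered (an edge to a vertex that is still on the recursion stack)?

10→1

DFS from 2 (visiting neighbors in alphabetical/numeric order); mark gray on enter, black on exit:
2 gray
  0 gray
  0 black
  11 gray
    6 gray
      1 gray
        10 gray
          10→1: 1 is gray → back edge
First back edge: 10 → 1.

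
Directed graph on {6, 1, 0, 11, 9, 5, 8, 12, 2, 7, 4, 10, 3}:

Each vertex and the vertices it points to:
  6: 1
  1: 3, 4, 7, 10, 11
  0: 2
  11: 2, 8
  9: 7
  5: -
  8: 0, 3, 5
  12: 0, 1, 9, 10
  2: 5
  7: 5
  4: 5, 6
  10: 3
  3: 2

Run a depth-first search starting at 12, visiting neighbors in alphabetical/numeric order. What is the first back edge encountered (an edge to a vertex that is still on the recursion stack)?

DFS from 12 (visiting neighbors in alphabetical/numeric order); mark gray on enter, black on exit:
12 gray
  0 gray
    2 gray
      5 gray
      5 black
    2 black
  0 black
  1 gray
    3 gray
      3→2: 2 black — skip
    3 black
    4 gray
      4→5: 5 black — skip
      6 gray
        6→1: 1 is gray → back edge
First back edge: 6 → 1.

6->1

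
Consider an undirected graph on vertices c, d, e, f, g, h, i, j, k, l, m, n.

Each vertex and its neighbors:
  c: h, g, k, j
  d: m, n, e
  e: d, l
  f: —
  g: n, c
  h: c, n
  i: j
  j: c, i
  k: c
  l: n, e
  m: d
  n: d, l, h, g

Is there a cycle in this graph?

Yes

DFS, tracking each vertex's parent; an edge to a visited non-parent vertex closes a cycle.
Start from g:
visit g (parent –)
  visit n (parent g)
    visit d (parent n)
      visit m (parent d)
        m–d: parent, skip
      d–n: parent, skip
      visit e (parent d)
        e–d: parent, skip
        visit l (parent e)
          l–n: n visited and ≠ parent → cycle
Cycle: n – d – e – l – n.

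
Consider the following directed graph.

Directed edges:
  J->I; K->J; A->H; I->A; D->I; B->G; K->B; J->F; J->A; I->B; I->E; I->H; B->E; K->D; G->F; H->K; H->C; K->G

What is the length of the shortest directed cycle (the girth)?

For each vertex v, BFS finds the shortest path from v back to v.
The shortest such closed walk is I → H → K → D → I, length 4.

4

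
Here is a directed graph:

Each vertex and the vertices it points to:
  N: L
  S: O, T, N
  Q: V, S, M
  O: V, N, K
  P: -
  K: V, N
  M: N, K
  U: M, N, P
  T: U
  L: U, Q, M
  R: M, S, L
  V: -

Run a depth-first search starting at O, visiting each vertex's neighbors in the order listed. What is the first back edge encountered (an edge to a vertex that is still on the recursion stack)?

M->N

DFS from O (visiting each vertex's neighbors in the order listed); mark gray on enter, black on exit:
O gray
  V gray
  V black
  N gray
    L gray
      U gray
        M gray
          M→N: N is gray → back edge
First back edge: M → N.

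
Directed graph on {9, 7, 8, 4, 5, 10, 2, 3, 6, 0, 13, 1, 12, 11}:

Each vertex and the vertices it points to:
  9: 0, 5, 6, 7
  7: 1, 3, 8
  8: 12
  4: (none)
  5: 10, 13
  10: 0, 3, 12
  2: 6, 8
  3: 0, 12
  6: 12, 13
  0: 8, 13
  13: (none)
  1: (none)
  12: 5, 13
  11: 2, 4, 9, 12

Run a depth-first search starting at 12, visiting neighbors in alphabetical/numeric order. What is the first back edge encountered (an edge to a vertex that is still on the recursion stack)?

DFS from 12 (visiting neighbors in alphabetical/numeric order); mark gray on enter, black on exit:
12 gray
  5 gray
    10 gray
      0 gray
        8 gray
          8→12: 12 is gray → back edge
First back edge: 8 → 12.

8->12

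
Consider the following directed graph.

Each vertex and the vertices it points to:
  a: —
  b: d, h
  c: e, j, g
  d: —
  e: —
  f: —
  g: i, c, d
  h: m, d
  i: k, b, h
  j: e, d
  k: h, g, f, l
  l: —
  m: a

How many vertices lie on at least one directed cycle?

4

A vertex is on a directed cycle iff it belongs to a strongly connected component of size ≥ 2 (or has a self-loop).
The vertices on cycles are {c, g, i, k} — 4 in total.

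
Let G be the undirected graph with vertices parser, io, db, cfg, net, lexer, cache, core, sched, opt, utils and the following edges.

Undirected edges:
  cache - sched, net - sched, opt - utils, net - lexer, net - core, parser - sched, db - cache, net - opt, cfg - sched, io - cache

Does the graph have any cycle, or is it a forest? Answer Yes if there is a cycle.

DFS, tracking each vertex's parent; an edge to a visited non-parent vertex closes a cycle.
Start from cache:
visit cache (parent –)
  visit io (parent cache)
    io–cache: parent, skip
  visit db (parent cache)
    db–cache: parent, skip
  visit sched (parent cache)
    sched–cache: parent, skip
    visit cfg (parent sched)
      cfg–sched: parent, skip
    visit net (parent sched)
      net–sched: parent, skip
      visit opt (parent net)
        opt–net: parent, skip
        visit utils (parent opt)
          utils–opt: parent, skip
      visit lexer (parent net)
        lexer–net: parent, skip
      visit core (parent net)
        core–net: parent, skip
    visit parser (parent sched)
      parser–sched: parent, skip
No non-parent visited neighbor found — the graph is a forest.

No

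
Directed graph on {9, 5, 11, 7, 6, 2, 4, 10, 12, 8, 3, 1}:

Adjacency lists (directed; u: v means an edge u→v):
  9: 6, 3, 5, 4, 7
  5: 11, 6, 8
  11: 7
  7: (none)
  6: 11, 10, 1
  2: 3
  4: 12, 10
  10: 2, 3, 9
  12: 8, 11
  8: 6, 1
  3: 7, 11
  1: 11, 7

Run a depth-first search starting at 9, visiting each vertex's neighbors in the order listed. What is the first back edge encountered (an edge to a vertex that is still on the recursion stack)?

10→9

DFS from 9 (visiting each vertex's neighbors in the order listed); mark gray on enter, black on exit:
9 gray
  6 gray
    11 gray
      7 gray
      7 black
    11 black
    10 gray
      2 gray
        3 gray
          3→7: 7 black — skip
          3→11: 11 black — skip
        3 black
      2 black
      10→3: 3 black — skip
      10→9: 9 is gray → back edge
First back edge: 10 → 9.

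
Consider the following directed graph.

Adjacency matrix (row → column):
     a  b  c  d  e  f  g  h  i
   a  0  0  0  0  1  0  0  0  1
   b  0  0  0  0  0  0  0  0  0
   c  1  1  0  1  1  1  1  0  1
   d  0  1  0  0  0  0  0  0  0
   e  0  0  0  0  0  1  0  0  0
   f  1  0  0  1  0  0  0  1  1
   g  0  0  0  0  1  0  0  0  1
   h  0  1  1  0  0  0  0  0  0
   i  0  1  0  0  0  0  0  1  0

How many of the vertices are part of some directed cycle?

A vertex is on a directed cycle iff it belongs to a strongly connected component of size ≥ 2 (or has a self-loop).
The vertices on cycles are {a, c, e, f, g, h, i} — 7 in total.

7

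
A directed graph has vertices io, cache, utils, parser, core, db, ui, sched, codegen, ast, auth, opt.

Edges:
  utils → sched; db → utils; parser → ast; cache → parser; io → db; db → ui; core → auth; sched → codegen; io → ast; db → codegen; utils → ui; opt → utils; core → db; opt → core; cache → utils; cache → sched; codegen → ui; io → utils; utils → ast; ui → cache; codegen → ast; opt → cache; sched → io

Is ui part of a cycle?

Yes

ui is on a cycle iff ui can reach itself via ≥1 edge.
ui → cache → utils → ui — yes.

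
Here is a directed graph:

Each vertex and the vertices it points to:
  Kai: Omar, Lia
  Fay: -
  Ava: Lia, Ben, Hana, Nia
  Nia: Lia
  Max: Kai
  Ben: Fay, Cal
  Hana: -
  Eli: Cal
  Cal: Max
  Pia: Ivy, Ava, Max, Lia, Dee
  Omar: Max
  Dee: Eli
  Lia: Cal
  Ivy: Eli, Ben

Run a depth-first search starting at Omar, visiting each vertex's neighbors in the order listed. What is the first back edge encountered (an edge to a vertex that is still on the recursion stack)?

Kai→Omar

DFS from Omar (visiting each vertex's neighbors in the order listed); mark gray on enter, black on exit:
Omar gray
  Max gray
    Kai gray
      Kai→Omar: Omar is gray → back edge
First back edge: Kai → Omar.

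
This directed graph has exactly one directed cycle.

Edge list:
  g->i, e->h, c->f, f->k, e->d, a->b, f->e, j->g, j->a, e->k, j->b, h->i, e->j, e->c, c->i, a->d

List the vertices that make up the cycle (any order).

DFS with gray/black marking from f:
f gray
  k gray
  k black
  e gray
    e→k: k black — skip
    c gray
      c→f: f is gray → back edge
Back edge closes the cycle f → e → c → f; its vertices are {c, e, f}.

c, e, f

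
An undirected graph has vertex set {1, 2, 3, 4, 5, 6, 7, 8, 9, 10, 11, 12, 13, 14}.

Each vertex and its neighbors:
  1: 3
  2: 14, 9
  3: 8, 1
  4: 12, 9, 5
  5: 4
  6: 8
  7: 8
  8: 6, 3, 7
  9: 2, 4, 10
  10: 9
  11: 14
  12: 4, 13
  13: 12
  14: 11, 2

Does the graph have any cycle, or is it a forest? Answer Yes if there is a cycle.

No

DFS, tracking each vertex's parent; an edge to a visited non-parent vertex closes a cycle.
Start from 7:
visit 7 (parent –)
  visit 8 (parent 7)
    visit 6 (parent 8)
      6–8: parent, skip
    visit 3 (parent 8)
      3–8: parent, skip
      visit 1 (parent 3)
        1–3: parent, skip
    8–7: parent, skip
visit 2 (parent –)
  visit 14 (parent 2)
    visit 11 (parent 14)
      11–14: parent, skip
    14–2: parent, skip
  visit 9 (parent 2)
    9–2: parent, skip
    visit 4 (parent 9)
      visit 12 (parent 4)
        12–4: parent, skip
        visit 13 (parent 12)
          13–12: parent, skip
      4–9: parent, skip
      visit 5 (parent 4)
        5–4: parent, skip
    visit 10 (parent 9)
      10–9: parent, skip
No non-parent visited neighbor found — the graph is a forest.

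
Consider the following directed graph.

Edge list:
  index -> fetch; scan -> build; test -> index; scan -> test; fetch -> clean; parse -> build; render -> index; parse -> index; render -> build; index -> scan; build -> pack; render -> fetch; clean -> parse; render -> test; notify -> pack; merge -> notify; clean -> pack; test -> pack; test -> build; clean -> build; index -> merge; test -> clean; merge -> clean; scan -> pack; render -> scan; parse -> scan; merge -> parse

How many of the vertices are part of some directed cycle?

A vertex is on a directed cycle iff it belongs to a strongly connected component of size ≥ 2 (or has a self-loop).
The vertices on cycles are {scan, test, clean, fetch, index, merge, parse} — 7 in total.

7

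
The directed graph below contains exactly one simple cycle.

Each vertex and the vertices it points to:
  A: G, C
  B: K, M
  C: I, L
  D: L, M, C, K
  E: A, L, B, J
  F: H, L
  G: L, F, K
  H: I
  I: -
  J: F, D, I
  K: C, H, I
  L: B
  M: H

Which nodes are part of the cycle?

B, C, K, L

DFS with gray/black marking from B:
B gray
  K gray
    C gray
      I gray
      I black
      L gray
        L→B: B is gray → back edge
Back edge closes the cycle B → K → C → L → B; its vertices are {B, C, K, L}.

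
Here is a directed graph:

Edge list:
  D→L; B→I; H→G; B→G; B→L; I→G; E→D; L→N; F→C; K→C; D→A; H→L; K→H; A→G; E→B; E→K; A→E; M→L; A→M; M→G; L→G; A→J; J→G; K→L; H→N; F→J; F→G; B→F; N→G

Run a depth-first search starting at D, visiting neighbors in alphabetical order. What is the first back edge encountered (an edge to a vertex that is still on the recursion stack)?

E->D

DFS from D (visiting neighbors in alphabetical order); mark gray on enter, black on exit:
D gray
  A gray
    E gray
      B gray
        F gray
          C gray
          C black
          G gray
          G black
          J gray
            J→G: G black — skip
          J black
        F black
        B→G: G black — skip
        I gray
          I→G: G black — skip
        I black
        L gray
          L→G: G black — skip
          N gray
            N→G: G black — skip
          N black
        L black
      B black
      E→D: D is gray → back edge
First back edge: E → D.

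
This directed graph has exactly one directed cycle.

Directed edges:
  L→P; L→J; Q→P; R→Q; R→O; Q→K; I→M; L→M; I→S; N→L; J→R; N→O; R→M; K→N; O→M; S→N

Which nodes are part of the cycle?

J, K, L, N, Q, R

DFS with gray/black marking from N:
N gray
  L gray
    P gray
    P black
    M gray
    M black
    J gray
      R gray
        R→M: M black — skip
        O gray
          O→M: M black — skip
        O black
        Q gray
          Q→P: P black — skip
          K gray
            K→N: N is gray → back edge
Back edge closes the cycle N → L → J → R → Q → K → N; its vertices are {J, K, L, N, Q, R}.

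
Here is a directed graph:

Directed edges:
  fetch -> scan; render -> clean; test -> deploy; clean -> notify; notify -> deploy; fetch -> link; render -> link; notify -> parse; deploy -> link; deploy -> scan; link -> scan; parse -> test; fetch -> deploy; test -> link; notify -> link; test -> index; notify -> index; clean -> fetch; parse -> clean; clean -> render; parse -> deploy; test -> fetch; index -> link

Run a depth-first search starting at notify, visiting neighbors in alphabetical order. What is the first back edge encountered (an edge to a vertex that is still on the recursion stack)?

clean→notify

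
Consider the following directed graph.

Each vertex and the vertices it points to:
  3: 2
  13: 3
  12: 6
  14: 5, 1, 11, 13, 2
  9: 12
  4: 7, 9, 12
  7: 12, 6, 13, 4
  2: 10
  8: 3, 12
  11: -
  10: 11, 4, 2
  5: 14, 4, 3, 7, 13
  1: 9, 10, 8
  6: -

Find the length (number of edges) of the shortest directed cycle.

For each vertex v, BFS finds the shortest path from v back to v.
The shortest such closed walk is 14 → 5 → 14, length 2.

2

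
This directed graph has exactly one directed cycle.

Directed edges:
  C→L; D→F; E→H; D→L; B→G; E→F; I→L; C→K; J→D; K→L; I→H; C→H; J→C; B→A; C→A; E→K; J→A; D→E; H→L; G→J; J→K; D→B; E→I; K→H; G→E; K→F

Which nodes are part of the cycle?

DFS with gray/black marking from D:
D gray
  B gray
    A gray
    A black
    G gray
      J gray
        C gray
          H gray
            L gray
            L black
          H black
          K gray
            F gray
            F black
            K→L: L black — skip
            K→H: H black — skip
          K black
          C→L: L black — skip
          C→A: A black — skip
        C black
        J→K: K black — skip
        J→D: D is gray → back edge
Back edge closes the cycle D → B → G → J → D; its vertices are {B, D, G, J}.

B, D, G, J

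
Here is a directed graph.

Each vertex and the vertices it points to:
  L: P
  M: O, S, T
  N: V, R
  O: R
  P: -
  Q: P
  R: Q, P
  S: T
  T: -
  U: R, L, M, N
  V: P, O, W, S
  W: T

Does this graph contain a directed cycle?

DFS with white/gray/black marking, starting from R:
R gray
  Q gray
    P gray
    P black
  Q black
  R→P: P black — skip
R black
L gray
  L→P: P black — skip
L black
M gray
  O gray
    O→R: R black — skip
  O black
  S gray
    T gray
    T black
  S black
  M→T: T black — skip
M black
N gray
  V gray
    V→P: P black — skip
    V→O: O black — skip
    W gray
      W→T: T black — skip
    W black
    V→S: S black — skip
  V black
  N→R: R black — skip
N black
U gray
  U→R: R black — skip
  U→L: L black — skip
  U→M: M black — skip
  U→N: N black — skip
U black
Every edge goes to a white or black vertex — no back edge, so the graph is acyclic.

No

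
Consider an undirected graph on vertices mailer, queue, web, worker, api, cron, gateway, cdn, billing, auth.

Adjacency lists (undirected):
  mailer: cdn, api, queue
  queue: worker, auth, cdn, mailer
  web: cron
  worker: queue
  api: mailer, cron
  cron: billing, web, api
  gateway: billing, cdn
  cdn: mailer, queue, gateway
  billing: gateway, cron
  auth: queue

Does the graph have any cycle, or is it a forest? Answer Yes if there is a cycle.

DFS, tracking each vertex's parent; an edge to a visited non-parent vertex closes a cycle.
Start from gateway:
visit gateway (parent –)
  visit billing (parent gateway)
    billing–gateway: parent, skip
    visit cron (parent billing)
      cron–billing: parent, skip
      visit web (parent cron)
        web–cron: parent, skip
      visit api (parent cron)
        visit mailer (parent api)
          visit cdn (parent mailer)
            cdn–mailer: parent, skip
            visit queue (parent cdn)
              visit worker (parent queue)
                worker–queue: parent, skip
              visit auth (parent queue)
                auth–queue: parent, skip
              queue–cdn: parent, skip
              queue–mailer: mailer visited and ≠ parent → cycle
Cycle: mailer – cdn – queue – mailer.

Yes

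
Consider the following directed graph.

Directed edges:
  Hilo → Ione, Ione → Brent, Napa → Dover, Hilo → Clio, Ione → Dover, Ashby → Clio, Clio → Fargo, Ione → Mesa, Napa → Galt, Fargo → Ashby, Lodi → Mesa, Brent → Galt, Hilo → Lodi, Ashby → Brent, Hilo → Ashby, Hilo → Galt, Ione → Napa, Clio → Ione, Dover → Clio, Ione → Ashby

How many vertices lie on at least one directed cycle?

A vertex is on a directed cycle iff it belongs to a strongly connected component of size ≥ 2 (or has a self-loop).
The vertices on cycles are {Clio, Ione, Napa, Ashby, Dover, Fargo} — 6 in total.

6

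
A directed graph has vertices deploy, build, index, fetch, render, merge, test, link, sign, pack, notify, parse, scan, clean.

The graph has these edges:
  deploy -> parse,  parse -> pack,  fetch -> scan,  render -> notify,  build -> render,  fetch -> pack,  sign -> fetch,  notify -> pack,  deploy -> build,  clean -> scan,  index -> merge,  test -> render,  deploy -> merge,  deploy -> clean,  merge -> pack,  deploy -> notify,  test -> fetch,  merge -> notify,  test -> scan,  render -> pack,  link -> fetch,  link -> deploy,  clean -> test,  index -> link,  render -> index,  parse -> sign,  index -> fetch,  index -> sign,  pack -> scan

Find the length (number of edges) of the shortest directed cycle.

5

For each vertex v, BFS finds the shortest path from v back to v.
The shortest such closed walk is link → deploy → build → render → index → link, length 5.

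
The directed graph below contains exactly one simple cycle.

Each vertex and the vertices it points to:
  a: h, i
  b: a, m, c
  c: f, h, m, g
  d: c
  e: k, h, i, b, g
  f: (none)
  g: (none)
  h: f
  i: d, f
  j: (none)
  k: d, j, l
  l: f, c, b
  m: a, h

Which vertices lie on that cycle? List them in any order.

a, c, d, i, m

DFS with gray/black marking from i:
i gray
  d gray
    c gray
      f gray
      f black
      h gray
        h→f: f black — skip
      h black
      m gray
        a gray
          a→h: h black — skip
          a→i: i is gray → back edge
Back edge closes the cycle i → d → c → m → a → i; its vertices are {a, c, d, i, m}.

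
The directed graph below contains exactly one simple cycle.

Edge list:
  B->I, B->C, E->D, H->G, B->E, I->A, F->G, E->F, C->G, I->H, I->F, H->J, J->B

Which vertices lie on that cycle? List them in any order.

DFS with gray/black marking from B:
B gray
  I gray
    A gray
    A black
    H gray
      G gray
      G black
      J gray
        J→B: B is gray → back edge
Back edge closes the cycle B → I → H → J → B; its vertices are {B, H, I, J}.

B, H, I, J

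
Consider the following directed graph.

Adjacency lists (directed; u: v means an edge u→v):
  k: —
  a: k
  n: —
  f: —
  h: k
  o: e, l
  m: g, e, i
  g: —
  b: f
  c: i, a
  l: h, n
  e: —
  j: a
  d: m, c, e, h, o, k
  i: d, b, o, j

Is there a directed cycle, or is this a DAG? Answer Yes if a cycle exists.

Yes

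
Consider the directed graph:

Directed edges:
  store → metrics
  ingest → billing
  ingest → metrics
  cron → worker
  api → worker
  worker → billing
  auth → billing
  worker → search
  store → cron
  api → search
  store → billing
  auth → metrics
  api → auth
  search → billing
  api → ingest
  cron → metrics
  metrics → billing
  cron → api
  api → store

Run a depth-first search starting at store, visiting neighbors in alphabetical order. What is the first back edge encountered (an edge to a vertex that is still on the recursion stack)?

DFS from store (visiting neighbors in alphabetical order); mark gray on enter, black on exit:
store gray
  billing gray
  billing black
  cron gray
    api gray
      auth gray
        auth→billing: billing black — skip
        metrics gray
          metrics→billing: billing black — skip
        metrics black
      auth black
      ingest gray
        ingest→billing: billing black — skip
        ingest→metrics: metrics black — skip
      ingest black
      search gray
        search→billing: billing black — skip
      search black
      api→store: store is gray → back edge
First back edge: api → store.

api->store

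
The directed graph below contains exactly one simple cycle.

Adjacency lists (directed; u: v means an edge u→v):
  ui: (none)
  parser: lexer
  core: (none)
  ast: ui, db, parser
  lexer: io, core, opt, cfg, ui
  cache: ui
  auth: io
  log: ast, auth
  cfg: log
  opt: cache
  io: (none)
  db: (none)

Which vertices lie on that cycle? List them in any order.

ast, cfg, log, lexer, parser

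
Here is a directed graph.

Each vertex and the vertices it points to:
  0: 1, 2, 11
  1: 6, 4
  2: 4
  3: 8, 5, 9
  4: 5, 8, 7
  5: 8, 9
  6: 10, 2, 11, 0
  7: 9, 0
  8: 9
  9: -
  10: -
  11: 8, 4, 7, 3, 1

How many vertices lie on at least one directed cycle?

7

A vertex is on a directed cycle iff it belongs to a strongly connected component of size ≥ 2 (or has a self-loop).
The vertices on cycles are {0, 1, 2, 4, 6, 7, 11} — 7 in total.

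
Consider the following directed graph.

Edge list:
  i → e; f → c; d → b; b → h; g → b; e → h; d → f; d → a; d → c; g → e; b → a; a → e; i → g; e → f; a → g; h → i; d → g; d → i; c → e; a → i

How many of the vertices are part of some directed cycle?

8

A vertex is on a directed cycle iff it belongs to a strongly connected component of size ≥ 2 (or has a self-loop).
The vertices on cycles are {a, b, c, e, f, g, h, i} — 8 in total.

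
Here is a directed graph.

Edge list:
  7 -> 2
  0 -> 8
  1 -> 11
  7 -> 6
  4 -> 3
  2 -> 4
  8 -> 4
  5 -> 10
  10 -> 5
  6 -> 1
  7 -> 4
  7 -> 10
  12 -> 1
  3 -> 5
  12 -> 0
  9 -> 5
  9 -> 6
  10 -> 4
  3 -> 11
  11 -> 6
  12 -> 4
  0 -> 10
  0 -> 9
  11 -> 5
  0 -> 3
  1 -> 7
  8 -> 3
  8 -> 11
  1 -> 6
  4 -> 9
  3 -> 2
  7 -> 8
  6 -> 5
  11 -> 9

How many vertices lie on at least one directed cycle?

11

A vertex is on a directed cycle iff it belongs to a strongly connected component of size ≥ 2 (or has a self-loop).
The vertices on cycles are {1, 2, 3, 4, 5, 6, 7, 8, 9, 10, 11} — 11 in total.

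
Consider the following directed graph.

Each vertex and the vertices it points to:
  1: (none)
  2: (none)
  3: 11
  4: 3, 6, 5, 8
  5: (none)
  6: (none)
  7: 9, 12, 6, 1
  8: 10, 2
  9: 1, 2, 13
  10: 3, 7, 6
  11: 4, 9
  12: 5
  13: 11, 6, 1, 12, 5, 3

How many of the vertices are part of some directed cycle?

8

A vertex is on a directed cycle iff it belongs to a strongly connected component of size ≥ 2 (or has a self-loop).
The vertices on cycles are {3, 4, 7, 8, 9, 10, 11, 13} — 8 in total.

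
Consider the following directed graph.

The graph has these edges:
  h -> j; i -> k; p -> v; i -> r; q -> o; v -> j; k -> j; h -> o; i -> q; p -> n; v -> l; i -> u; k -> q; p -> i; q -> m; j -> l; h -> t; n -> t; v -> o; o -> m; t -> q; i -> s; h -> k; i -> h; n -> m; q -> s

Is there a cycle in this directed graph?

DFS with white/gray/black marking, starting from n:
n gray
  t gray
    q gray
      s gray
      s black
      o gray
        m gray
        m black
      o black
      q→m: m black — skip
    q black
  t black
  n→m: m black — skip
n black
v gray
  j gray
    l gray
    l black
  j black
  v→o: o black — skip
  v→l: l black — skip
v black
p gray
  i gray
    r gray
    r black
    i→s: s black — skip
    u gray
    u black
    i→q: q black — skip
    h gray
      h→j: j black — skip
      h→t: t black — skip
      k gray
        k→j: j black — skip
        k→q: q black — skip
      k black
      h→o: o black — skip
    h black
    i→k: k black — skip
  i black
  p→v: v black — skip
  p→n: n black — skip
p black
Every edge goes to a white or black vertex — no back edge, so the graph is acyclic.

No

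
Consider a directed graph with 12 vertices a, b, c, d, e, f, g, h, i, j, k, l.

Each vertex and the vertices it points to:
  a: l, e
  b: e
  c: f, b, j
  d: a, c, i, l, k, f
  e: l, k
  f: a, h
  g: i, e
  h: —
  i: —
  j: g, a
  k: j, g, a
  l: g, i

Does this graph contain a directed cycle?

Yes

DFS with white/gray/black marking, starting from h:
h gray
h black
a gray
  l gray
    g gray
      i gray
      i black
      e gray
        e→l: l is gray → back edge
Back edge found, so a cycle exists: l → g → e → l.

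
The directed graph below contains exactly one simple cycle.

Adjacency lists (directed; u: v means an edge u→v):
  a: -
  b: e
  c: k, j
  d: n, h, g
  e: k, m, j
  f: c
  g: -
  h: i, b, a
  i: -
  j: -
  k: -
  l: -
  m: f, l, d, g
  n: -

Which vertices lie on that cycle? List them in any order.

DFS with gray/black marking from m:
m gray
  f gray
    c gray
      k gray
      k black
      j gray
      j black
    c black
  f black
  l gray
  l black
  d gray
    n gray
    n black
    h gray
      i gray
      i black
      b gray
        e gray
          e→k: k black — skip
          e→m: m is gray → back edge
Back edge closes the cycle m → d → h → b → e → m; its vertices are {b, d, e, h, m}.

b, d, e, h, m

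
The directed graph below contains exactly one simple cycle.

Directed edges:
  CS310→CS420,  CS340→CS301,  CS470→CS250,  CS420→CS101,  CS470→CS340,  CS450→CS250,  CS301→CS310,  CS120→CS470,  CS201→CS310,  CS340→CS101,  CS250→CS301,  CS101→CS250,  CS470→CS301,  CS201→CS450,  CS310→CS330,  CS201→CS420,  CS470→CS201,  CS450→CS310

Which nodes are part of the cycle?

CS101, CS250, CS301, CS310, CS420

DFS with gray/black marking from CS301:
CS301 gray
  CS310 gray
    CS330 gray
    CS330 black
    CS420 gray
      CS101 gray
        CS250 gray
          CS250→CS301: CS301 is gray → back edge
Back edge closes the cycle CS301 → CS310 → CS420 → CS101 → CS250 → CS301; its vertices are {CS101, CS250, CS301, CS310, CS420}.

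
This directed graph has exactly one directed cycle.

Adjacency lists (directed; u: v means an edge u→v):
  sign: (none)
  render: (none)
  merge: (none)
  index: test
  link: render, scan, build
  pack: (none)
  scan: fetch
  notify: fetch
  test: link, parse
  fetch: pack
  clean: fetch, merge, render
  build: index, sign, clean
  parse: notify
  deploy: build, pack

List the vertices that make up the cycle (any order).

DFS with gray/black marking from build:
build gray
  index gray
    test gray
      link gray
        render gray
        render black
        scan gray
          fetch gray
            pack gray
            pack black
          fetch black
        scan black
        link→build: build is gray → back edge
Back edge closes the cycle build → index → test → link → build; its vertices are {link, test, build, index}.

link, test, build, index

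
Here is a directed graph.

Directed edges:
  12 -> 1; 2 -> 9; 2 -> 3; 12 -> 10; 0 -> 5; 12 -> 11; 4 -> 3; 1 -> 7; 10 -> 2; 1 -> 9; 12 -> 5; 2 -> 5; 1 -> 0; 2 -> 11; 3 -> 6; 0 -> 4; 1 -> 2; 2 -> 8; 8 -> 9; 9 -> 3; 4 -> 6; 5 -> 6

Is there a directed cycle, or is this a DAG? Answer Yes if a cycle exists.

No

DFS with white/gray/black marking, starting from 8:
8 gray
  9 gray
    3 gray
      6 gray
      6 black
    3 black
  9 black
8 black
0 gray
  5 gray
    5→6: 6 black — skip
  5 black
  4 gray
    4→6: 6 black — skip
    4→3: 3 black — skip
  4 black
0 black
1 gray
  1→9: 9 black — skip
  1→0: 0 black — skip
  7 gray
  7 black
  2 gray
    11 gray
    11 black
    2→9: 9 black — skip
    2→3: 3 black — skip
    2→8: 8 black — skip
    2→5: 5 black — skip
  2 black
1 black
10 gray
  10→2: 2 black — skip
10 black
12 gray
  12→5: 5 black — skip
  12→1: 1 black — skip
  12→11: 11 black — skip
  12→10: 10 black — skip
12 black
Every edge goes to a white or black vertex — no back edge, so the graph is acyclic.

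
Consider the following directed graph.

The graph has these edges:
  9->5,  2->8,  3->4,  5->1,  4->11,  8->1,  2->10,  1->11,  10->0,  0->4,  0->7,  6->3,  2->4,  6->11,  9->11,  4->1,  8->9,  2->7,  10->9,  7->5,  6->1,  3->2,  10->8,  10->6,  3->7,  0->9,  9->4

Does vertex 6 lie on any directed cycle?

Yes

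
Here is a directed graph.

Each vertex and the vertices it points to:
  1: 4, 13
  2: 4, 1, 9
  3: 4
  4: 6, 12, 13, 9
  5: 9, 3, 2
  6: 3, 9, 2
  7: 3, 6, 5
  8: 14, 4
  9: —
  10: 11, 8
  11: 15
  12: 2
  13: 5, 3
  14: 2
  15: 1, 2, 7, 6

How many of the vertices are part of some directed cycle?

8

A vertex is on a directed cycle iff it belongs to a strongly connected component of size ≥ 2 (or has a self-loop).
The vertices on cycles are {1, 2, 3, 4, 5, 6, 12, 13} — 8 in total.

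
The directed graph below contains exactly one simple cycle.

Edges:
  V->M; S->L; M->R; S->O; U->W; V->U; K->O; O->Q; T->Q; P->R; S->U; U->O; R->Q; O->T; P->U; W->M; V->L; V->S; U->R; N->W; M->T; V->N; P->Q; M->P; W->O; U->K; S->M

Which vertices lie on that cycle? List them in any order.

M, P, U, W

DFS with gray/black marking from M:
M gray
  R gray
    Q gray
    Q black
  R black
  T gray
    T→Q: Q black — skip
  T black
  P gray
    P→Q: Q black — skip
    U gray
      W gray
        O gray
          O→T: T black — skip
          O→Q: Q black — skip
        O black
        W→M: M is gray → back edge
Back edge closes the cycle M → P → U → W → M; its vertices are {M, P, U, W}.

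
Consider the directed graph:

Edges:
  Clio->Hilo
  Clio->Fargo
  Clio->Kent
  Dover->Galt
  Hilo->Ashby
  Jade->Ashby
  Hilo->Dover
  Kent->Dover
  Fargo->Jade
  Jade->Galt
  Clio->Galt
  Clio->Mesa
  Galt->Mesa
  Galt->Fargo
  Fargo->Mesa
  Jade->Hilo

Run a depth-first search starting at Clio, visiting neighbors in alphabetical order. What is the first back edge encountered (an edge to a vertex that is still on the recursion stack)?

Galt->Fargo

DFS from Clio (visiting neighbors in alphabetical order); mark gray on enter, black on exit:
Clio gray
  Fargo gray
    Jade gray
      Ashby gray
      Ashby black
      Galt gray
        Galt→Fargo: Fargo is gray → back edge
First back edge: Galt → Fargo.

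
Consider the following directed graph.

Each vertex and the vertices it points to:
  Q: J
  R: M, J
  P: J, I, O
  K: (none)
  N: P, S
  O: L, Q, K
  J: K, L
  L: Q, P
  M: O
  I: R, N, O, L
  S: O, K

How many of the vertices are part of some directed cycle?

A vertex is on a directed cycle iff it belongs to a strongly connected component of size ≥ 2 (or has a self-loop).
The vertices on cycles are {I, J, L, M, N, O, P, Q, R, S} — 10 in total.

10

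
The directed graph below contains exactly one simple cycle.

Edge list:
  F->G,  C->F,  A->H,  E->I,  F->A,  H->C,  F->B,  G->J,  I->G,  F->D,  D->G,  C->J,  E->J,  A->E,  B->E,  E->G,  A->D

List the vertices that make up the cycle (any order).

DFS with gray/black marking from F:
F gray
  D gray
    G gray
      J gray
      J black
    G black
  D black
  A gray
    H gray
      C gray
        C→J: J black — skip
        C→F: F is gray → back edge
Back edge closes the cycle F → A → H → C → F; its vertices are {A, C, F, H}.

A, C, F, H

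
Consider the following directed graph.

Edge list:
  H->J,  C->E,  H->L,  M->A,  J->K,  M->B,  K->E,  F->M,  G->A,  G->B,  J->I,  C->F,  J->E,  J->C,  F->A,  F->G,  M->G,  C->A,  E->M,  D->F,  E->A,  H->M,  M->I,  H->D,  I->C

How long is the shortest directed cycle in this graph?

4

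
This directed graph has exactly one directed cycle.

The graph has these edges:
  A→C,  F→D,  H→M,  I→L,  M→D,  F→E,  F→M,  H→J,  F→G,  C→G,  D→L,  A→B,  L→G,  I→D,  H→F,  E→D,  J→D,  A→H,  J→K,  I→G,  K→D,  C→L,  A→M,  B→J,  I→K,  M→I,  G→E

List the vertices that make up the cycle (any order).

DFS with gray/black marking from L:
L gray
  G gray
    E gray
      D gray
        D→L: L is gray → back edge
Back edge closes the cycle L → G → E → D → L; its vertices are {D, E, G, L}.

D, E, G, L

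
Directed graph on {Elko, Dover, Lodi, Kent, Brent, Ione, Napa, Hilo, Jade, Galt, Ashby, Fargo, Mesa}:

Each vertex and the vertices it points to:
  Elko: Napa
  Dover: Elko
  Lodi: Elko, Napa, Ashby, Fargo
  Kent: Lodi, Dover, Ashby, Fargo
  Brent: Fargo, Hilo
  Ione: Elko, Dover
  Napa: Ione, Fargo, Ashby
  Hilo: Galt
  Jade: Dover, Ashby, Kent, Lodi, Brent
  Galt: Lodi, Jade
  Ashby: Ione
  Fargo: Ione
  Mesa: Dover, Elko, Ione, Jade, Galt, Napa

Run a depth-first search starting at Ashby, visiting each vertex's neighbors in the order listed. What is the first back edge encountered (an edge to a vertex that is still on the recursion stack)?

Napa->Ione

DFS from Ashby (visiting each vertex's neighbors in the order listed); mark gray on enter, black on exit:
Ashby gray
  Ione gray
    Elko gray
      Napa gray
        Napa→Ione: Ione is gray → back edge
First back edge: Napa → Ione.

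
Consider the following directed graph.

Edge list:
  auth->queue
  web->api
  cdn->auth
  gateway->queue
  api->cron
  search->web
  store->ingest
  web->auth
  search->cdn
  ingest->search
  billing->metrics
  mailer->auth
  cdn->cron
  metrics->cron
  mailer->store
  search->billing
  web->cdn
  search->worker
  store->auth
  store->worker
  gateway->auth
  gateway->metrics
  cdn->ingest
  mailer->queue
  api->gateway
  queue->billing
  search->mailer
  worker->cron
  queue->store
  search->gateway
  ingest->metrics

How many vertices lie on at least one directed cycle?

A vertex is on a directed cycle iff it belongs to a strongly connected component of size ≥ 2 (or has a self-loop).
The vertices on cycles are {api, cdn, web, auth, queue, store, ingest, mailer, search, gateway} — 10 in total.

10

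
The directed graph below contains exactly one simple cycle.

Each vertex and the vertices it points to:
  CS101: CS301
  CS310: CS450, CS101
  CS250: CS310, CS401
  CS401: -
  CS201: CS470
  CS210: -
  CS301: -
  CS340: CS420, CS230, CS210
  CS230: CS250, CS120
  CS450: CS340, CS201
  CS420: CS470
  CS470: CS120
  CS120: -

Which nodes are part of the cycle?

CS230, CS250, CS310, CS340, CS450

DFS with gray/black marking from CS310:
CS310 gray
  CS450 gray
    CS340 gray
      CS420 gray
        CS470 gray
          CS120 gray
          CS120 black
        CS470 black
      CS420 black
      CS230 gray
        CS250 gray
          CS250→CS310: CS310 is gray → back edge
Back edge closes the cycle CS310 → CS450 → CS340 → CS230 → CS250 → CS310; its vertices are {CS230, CS250, CS310, CS340, CS450}.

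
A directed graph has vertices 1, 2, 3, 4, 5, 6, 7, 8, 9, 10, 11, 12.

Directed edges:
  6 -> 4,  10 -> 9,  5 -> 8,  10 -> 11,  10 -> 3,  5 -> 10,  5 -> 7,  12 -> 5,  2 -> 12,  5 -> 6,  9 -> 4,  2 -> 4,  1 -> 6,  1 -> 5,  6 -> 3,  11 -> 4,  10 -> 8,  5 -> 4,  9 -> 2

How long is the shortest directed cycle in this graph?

For each vertex v, BFS finds the shortest path from v back to v.
The shortest such closed walk is 5 → 10 → 9 → 2 → 12 → 5, length 5.

5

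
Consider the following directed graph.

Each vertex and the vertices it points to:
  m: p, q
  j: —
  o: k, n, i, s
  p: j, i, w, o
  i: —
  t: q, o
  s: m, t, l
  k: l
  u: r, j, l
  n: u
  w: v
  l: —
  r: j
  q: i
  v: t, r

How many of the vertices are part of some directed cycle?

7

A vertex is on a directed cycle iff it belongs to a strongly connected component of size ≥ 2 (or has a self-loop).
The vertices on cycles are {m, o, p, s, t, v, w} — 7 in total.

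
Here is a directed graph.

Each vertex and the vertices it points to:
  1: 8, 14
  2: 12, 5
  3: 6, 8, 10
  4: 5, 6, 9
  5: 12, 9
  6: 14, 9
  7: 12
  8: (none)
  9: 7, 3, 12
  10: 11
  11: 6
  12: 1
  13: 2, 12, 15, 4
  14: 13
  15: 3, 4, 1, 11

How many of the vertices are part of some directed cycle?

A vertex is on a directed cycle iff it belongs to a strongly connected component of size ≥ 2 (or has a self-loop).
The vertices on cycles are {1, 2, 3, 4, 5, 6, 7, 9, 10, 11, 12, 13, 14, 15} — 14 in total.

14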